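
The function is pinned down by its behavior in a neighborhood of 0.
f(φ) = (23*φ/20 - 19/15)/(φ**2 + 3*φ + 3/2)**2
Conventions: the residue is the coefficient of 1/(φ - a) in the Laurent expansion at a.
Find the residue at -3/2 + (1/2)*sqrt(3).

The factor φ**2 + 3*φ + 3/2 splits as (φ - a)(φ - a') with a = -3/2 + (1/2)*sqrt(3), a' = -3/2 - (1/2)*sqrt(3). At the order-2 pole a set g(φ) = (φ - a)^2*f(φ) = [23*φ/20 - 19/15] / (φ - a')^2.
Order-2 pole: residue = g'(a); g'(-3/2 + (1/2)*sqrt(3)) = (359/540)*sqrt(3), so the residue is (359/540)*sqrt(3).

The residue is (359/540)*sqrt(3).


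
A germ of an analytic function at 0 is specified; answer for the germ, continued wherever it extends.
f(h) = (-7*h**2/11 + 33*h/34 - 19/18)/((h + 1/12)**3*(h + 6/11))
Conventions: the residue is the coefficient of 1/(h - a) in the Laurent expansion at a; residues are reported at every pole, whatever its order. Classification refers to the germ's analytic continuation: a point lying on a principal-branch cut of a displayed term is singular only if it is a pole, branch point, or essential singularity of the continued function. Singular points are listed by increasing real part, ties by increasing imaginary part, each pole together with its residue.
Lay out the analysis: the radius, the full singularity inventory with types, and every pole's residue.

Denominator factor (h + 1/12)^3: pole of order 3 at -1/12, modulus 1/12.
Denominator factor (h + 6/11): pole of order 1 at -6/11, modulus 6/11.
The radius of convergence is the smallest modulus among the singular points: 1/12.
At the order-1 pole -6/11 set g(h) = (h - (-6/11))*f(h) = (-7*h**2/11 + 33*h/34 - 19/18)/(h + 1/12)**3.
Simple pole: residue = g(a) at a = -6/11, which is 69374112/3858677.
At the order-3 pole -1/12 set g(h) = (h - (-1/12))^3*f(h) = (-7*h**2/11 + 33*h/34 - 19/18)/(h + 6/11).
Order-3 pole: residue = g''(a)/2; g''(-1/12) = -138748224/3858677, so the residue is -69374112/3858677.
List the singular points by increasing real part (a conjugate pair: the negative imaginary part first).

Radius of convergence at 0: 1/12.
At -6/11: a pole of order 1; residue 69374112/3858677.
At -1/12: a pole of order 3; residue -69374112/3858677.


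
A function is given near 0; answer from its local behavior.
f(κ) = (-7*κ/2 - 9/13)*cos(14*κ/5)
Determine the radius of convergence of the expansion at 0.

The radius of convergence is infinite.

The factor cos(14*κ/5) is entire and contributes no finite singular point.
The polynomial part has no poles.
No finite singular points: the Taylor series at 0 converges everywhere.


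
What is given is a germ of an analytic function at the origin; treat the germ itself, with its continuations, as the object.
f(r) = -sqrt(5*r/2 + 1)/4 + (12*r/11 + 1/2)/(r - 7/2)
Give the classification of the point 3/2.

Denominator factors: r - 7/2 = -2 at r = 3/2 — none vanishes.
Branch term sqrt(1 - r/(-2/5)): argument at 3/2 is 19/4, nonzero, so 3/2 is not its branch point (a point on a principal cut is still regular for the continued germ).
So the germ continues analytically to 3/2.

The point is a regular point.


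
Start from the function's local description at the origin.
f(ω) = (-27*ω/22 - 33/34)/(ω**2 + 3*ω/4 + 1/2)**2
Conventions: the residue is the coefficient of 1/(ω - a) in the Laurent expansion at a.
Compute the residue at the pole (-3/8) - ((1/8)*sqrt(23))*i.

The residue is -((12216/98923)*sqrt(23))*i.

The factor ω**2 + 3*ω/4 + 1/2 splits as (ω - a)(ω - a') with a = (-3/8) - ((1/8)*sqrt(23))*i, a' = (-3/8) + ((1/8)*sqrt(23))*i. At the order-2 pole a set g(ω) = (ω - a)^2*f(ω) = [-27*ω/22 - 33/34] / (ω - a')^2.
Order-2 pole: residue = g'(a); g'((-3/8) - ((1/8)*sqrt(23))*i) = -((12216/98923)*sqrt(23))*i, so the residue is -((12216/98923)*sqrt(23))*i.


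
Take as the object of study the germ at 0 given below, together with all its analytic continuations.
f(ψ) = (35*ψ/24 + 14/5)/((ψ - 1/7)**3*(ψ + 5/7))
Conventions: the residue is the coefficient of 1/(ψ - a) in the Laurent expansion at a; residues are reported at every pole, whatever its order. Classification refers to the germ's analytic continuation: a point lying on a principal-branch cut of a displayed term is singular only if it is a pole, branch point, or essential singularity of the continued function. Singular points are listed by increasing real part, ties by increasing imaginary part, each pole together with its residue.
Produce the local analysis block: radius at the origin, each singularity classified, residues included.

Radius of convergence at 0: 1/7.
At -5/7: a pole of order 1; residue -72373/25920.
At 1/7: a pole of order 3; residue 72373/25920.

Denominator factor (ψ + 5/7): pole of order 1 at -5/7, modulus 5/7.
Denominator factor (ψ - 1/7)^3: pole of order 3 at 1/7, modulus 1/7.
The radius of convergence is the smallest modulus among the singular points: 1/7.
At the order-1 pole -5/7 set g(ψ) = (ψ - (-5/7))*f(ψ) = (35*ψ/24 + 14/5)/(ψ - 1/7)**3.
Simple pole: residue = g(a) at a = -5/7, which is -72373/25920.
At the order-3 pole 1/7 set g(ψ) = (ψ - (1/7))^3*f(ψ) = (35*ψ/24 + 14/5)/(ψ + 5/7).
Order-3 pole: residue = g''(a)/2; g''(1/7) = 72373/12960, so the residue is 72373/25920.
List the singular points by increasing real part (a conjugate pair: the negative imaginary part first).


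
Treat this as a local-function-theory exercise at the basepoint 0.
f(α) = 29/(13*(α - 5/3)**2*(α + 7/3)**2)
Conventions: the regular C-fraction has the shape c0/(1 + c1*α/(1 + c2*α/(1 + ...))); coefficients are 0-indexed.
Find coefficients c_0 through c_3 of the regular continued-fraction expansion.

The regular C-fraction coefficients are [2349/15925, -12/35, -99/70, 1229/770].

Taylor coefficients (expand at 0): a_0 = 2349/15925, a_1 = 28188/557375, a_2 = 1733562/19508125, a_3 = 28667196/682784375.
c0 = a_0 = 2349/15925. Peel one level at a time: if S = 1 + c*α/S' with S'(0) = 1, then c is the α-coefficient of S and S' = c*α/(S - 1).
S_1 = c0/f = 1 + (-12/35)*α + (-594/1225)*α^2 + ...; c1 = -12/35.
S_2 = c1*α/(S_1 - 1) = 1 + (-99/70)*α + (11061/4900)*α^2 + ...; c2 = -99/70.
S_3 = c2*α/(S_2 - 1) = 1 + (1229/770)*α + ...; c3 = 1229/770.


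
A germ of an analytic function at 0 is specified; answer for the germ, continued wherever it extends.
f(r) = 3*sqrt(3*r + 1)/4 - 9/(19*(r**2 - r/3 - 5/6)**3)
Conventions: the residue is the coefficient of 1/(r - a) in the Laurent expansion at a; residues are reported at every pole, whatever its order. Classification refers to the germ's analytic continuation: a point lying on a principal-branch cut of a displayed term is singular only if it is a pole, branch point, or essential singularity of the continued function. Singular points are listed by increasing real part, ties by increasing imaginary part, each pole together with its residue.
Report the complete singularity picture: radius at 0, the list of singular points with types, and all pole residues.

Radius of convergence at 0: 1/3.
At 1/6 - (1/6)*sqrt(31): a pole of order 3; residue (13122/566029)*sqrt(31).
At -1/3: an algebraic (square-root) branch point.
At 1/6 + (1/6)*sqrt(31): a pole of order 3; residue -(13122/566029)*sqrt(31).

Denominator factor (r**2 - r/3 - 5/6)^3: discriminant 31/9, real irrational roots 1/6 + (1/6)*sqrt(31) and 1/6 - (1/6)*sqrt(31); poles of order 3, moduli 1/6 + (1/6)*sqrt(31) and -1/6 + (1/6)*sqrt(31).
Branch term (3/4)*sqrt(1 - r/(-1/3)): its argument vanishes at r = -1/3, a square-root branch point, modulus 1/3.
The radius of convergence is the smallest modulus among the singular points: 1/3.
The branch term is analytic at 1/6 - (1/6)*sqrt(31) and contributes nothing to the residue; only the rational part matters.
The factor r**2 - r/3 - 5/6 splits as (r - a)(r - a') with a = 1/6 - (1/6)*sqrt(31), a' = 1/6 + (1/6)*sqrt(31). At the order-3 pole a set g(r) = (r - a)^3*(rational part) = [-9/19] / (r - a')^3.
Order-3 pole: residue = g''(a)/2; g''(1/6 - (1/6)*sqrt(31)) = (26244/566029)*sqrt(31), so the residue is (13122/566029)*sqrt(31).
The branch term is analytic at 1/6 + (1/6)*sqrt(31) and contributes nothing to the residue; only the rational part matters.
The factor r**2 - r/3 - 5/6 splits as (r - a)(r - a') with a = 1/6 + (1/6)*sqrt(31), a' = 1/6 - (1/6)*sqrt(31). At the order-3 pole a set g(r) = (r - a)^3*(rational part) = [-9/19] / (r - a')^3.
Order-3 pole: residue = g''(a)/2; g''(1/6 + (1/6)*sqrt(31)) = -(26244/566029)*sqrt(31), so the residue is -(13122/566029)*sqrt(31).
List the singular points by increasing real part (a conjugate pair: the negative imaginary part first).


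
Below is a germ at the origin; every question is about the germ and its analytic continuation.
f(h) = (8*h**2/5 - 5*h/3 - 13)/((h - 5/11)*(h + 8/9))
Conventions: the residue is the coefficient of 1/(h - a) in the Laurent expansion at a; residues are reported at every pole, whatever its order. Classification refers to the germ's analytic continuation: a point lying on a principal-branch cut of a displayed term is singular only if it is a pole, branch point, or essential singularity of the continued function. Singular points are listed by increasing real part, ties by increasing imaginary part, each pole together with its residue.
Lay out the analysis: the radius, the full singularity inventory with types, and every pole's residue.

Radius of convergence at 0: 5/11.
At -8/9: a pole of order 1; residue 45683/5985.
At 5/11: a pole of order 1; residue -14622/1463.

Denominator factor (h - 5/11): pole of order 1 at 5/11, modulus 5/11.
Denominator factor (h + 8/9): pole of order 1 at -8/9, modulus 8/9.
The radius of convergence is the smallest modulus among the singular points: 5/11.
At the order-1 pole -8/9 set g(h) = (h - (-8/9))*f(h) = (8*h**2/5 - 5*h/3 - 13)/(h - 5/11).
Simple pole: residue = g(a) at a = -8/9, which is 45683/5985.
At the order-1 pole 5/11 set g(h) = (h - (5/11))*f(h) = (8*h**2/5 - 5*h/3 - 13)/(h + 8/9).
Simple pole: residue = g(a) at a = 5/11, which is -14622/1463.
List the singular points by increasing real part (a conjugate pair: the negative imaginary part first).


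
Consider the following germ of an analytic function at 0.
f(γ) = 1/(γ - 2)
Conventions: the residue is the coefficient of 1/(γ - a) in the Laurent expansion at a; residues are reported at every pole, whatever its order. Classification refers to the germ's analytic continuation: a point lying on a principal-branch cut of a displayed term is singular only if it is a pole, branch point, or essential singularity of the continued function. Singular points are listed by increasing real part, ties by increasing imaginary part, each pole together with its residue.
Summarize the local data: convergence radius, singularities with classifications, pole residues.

Denominator factor (γ - 2): pole of order 1 at 2, modulus 2.
The radius of convergence is the smallest modulus among the singular points: 2.
At the order-1 pole 2 set g(γ) = (γ - (2))*f(γ) = 1.
Simple pole: residue = g(a) at a = 2, which is 1.

Radius of convergence at 0: 2.
At 2: a pole of order 1; residue 1.


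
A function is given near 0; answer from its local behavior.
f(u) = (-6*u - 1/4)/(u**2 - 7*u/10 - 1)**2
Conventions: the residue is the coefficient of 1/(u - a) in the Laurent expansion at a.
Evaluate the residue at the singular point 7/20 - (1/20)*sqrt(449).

The factor u**2 - 7*u/10 - 1 splits as (u - a)(u - a') with a = 7/20 - (1/20)*sqrt(449), a' = 7/20 + (1/20)*sqrt(449). At the order-2 pole a set g(u) = (u - a)^2*f(u) = [-6*u - 1/4] / (u - a')^2.
Order-2 pole: residue = g'(a); g'(7/20 - (1/20)*sqrt(449)) = -(4700/201601)*sqrt(449), so the residue is -(4700/201601)*sqrt(449).

The residue is -(4700/201601)*sqrt(449).


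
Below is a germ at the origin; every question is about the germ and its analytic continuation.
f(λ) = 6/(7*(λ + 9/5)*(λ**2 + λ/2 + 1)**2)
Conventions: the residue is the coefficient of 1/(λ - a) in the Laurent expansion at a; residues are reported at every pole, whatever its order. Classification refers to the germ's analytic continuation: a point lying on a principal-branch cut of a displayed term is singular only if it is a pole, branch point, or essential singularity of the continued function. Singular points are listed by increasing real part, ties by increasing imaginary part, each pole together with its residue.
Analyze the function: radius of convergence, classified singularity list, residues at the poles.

Radius of convergence at 0: 1.
At -9/5: a pole of order 1; residue 15000/195223.
At (-1/4) - ((1/4)*sqrt(15))*i: a pole of order 2; residue (-7500/195223) + ((18476/418335)*sqrt(15))*i.
At (-1/4) + ((1/4)*sqrt(15))*i: a pole of order 2; residue (-7500/195223) - ((18476/418335)*sqrt(15))*i.


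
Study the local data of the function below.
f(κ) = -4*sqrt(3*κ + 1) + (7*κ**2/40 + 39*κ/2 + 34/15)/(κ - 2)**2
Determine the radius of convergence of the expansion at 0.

Denominator factor (κ - 2)^2: pole of order 2 at 2, modulus 2.
Branch term (-4)*sqrt(1 - κ/(-1/3)): its argument vanishes at κ = -1/3, a square-root branch point, modulus 1/3.
The radius of convergence is the smallest modulus among the singular points: 1/3.

The radius of convergence is 1/3.


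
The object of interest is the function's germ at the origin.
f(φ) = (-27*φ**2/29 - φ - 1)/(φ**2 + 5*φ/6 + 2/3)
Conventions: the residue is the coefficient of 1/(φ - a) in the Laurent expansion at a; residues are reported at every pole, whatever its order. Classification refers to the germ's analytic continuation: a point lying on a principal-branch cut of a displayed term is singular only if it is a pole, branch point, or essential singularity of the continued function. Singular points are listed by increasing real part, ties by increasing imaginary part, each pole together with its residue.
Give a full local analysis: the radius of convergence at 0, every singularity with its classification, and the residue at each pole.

Radius of convergence at 0: (1/3)*sqrt(6).
At (-5/12) - ((1/12)*sqrt(71))*i: a pole of order 1; residue (-13/116) - ((199/8236)*sqrt(71))*i.
At (-5/12) + ((1/12)*sqrt(71))*i: a pole of order 1; residue (-13/116) + ((199/8236)*sqrt(71))*i.

Denominator factor (φ**2 + 5*φ/6 + 2/3): discriminant -71/36, complex-conjugate roots (-5/12) + ((1/12)*sqrt(71))*i and (-5/12) - ((1/12)*sqrt(71))*i; poles of order 1, moduli (1/3)*sqrt(6) and (1/3)*sqrt(6).
The radius of convergence is the smallest modulus among the singular points: (1/3)*sqrt(6).
The factor φ**2 + 5*φ/6 + 2/3 splits as (φ - a)(φ - a') with a = (-5/12) - ((1/12)*sqrt(71))*i, a' = (-5/12) + ((1/12)*sqrt(71))*i. At the order-1 pole a set g(φ) = (φ - a)*f(φ) = [-27*φ**2/29 - φ - 1] / (φ - a').
Simple pole: residue = g(a) at a = (-5/12) - ((1/12)*sqrt(71))*i, which is (-13/116) - ((199/8236)*sqrt(71))*i.
The factor φ**2 + 5*φ/6 + 2/3 splits as (φ - a)(φ - a') with a = (-5/12) + ((1/12)*sqrt(71))*i, a' = (-5/12) - ((1/12)*sqrt(71))*i. At the order-1 pole a set g(φ) = (φ - a)*f(φ) = [-27*φ**2/29 - φ - 1] / (φ - a').
Simple pole: residue = g(a) at a = (-5/12) + ((1/12)*sqrt(71))*i, which is (-13/116) + ((199/8236)*sqrt(71))*i.
List the singular points by increasing real part (a conjugate pair: the negative imaginary part first).


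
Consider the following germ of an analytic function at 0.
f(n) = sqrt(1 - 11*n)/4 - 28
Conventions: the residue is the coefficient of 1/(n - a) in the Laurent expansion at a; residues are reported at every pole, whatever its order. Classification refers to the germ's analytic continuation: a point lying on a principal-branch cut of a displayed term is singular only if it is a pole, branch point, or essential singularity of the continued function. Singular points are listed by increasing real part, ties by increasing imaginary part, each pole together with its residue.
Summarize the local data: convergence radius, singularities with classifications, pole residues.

Branch term (1/4)*sqrt(1 - n/(1/11)): its argument vanishes at n = 1/11, a square-root branch point, modulus 1/11.
The radius of convergence is the smallest modulus among the singular points: 1/11.

Radius of convergence at 0: 1/11.
At 1/11: an algebraic (square-root) branch point.


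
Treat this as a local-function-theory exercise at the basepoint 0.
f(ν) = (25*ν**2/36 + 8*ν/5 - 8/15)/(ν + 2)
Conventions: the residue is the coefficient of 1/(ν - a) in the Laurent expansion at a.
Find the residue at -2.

At the order-1 pole -2 set g(ν) = (ν - (-2))*f(ν) = 25*ν**2/36 + 8*ν/5 - 8/15.
Simple pole: residue = g(a) at a = -2, which is -43/45.

The residue is -43/45.


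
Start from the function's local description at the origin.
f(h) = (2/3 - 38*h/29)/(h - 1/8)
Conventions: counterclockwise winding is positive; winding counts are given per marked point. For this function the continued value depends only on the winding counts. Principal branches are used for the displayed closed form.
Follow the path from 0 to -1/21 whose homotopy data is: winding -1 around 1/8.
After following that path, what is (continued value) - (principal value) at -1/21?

The function is rational, hence single-valued: continuing it around any pole returns the same value, so the difference is 0.

Continued minus principal equals 0.


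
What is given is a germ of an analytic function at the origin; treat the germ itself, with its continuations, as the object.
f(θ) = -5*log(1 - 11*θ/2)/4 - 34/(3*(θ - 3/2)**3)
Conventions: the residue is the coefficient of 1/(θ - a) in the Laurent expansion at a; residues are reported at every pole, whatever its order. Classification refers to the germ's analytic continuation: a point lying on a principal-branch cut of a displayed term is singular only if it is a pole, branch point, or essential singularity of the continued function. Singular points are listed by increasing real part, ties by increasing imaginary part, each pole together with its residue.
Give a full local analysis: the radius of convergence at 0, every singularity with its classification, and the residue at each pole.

Radius of convergence at 0: 2/11.
At 2/11: a logarithmic branch point.
At 3/2: a pole of order 3; residue 0.

Denominator factor (θ - 3/2)^3: pole of order 3 at 3/2, modulus 3/2.
Branch term (-5/4)*log(1 - θ/(2/11)): its argument vanishes at θ = 2/11, a logarithmic branch point, modulus 2/11.
The radius of convergence is the smallest modulus among the singular points: 2/11.
The branch term is analytic at 3/2 and contributes nothing to the residue; only the rational part matters.
At the order-3 pole 3/2 set g(θ) = (θ - (3/2))^3*(rational part) = -34/3.
Order-3 pole: residue = g''(a)/2; g''(3/2) = 0, so the residue is 0.
List the singular points by increasing real part (a conjugate pair: the negative imaginary part first).


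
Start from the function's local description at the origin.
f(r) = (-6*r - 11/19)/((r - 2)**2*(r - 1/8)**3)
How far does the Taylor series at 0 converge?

The radius of convergence is 1/8.

Denominator factor (r - 2)^2: pole of order 2 at 2, modulus 2.
Denominator factor (r - 1/8)^3: pole of order 3 at 1/8, modulus 1/8.
The radius of convergence is the smallest modulus among the singular points: 1/8.


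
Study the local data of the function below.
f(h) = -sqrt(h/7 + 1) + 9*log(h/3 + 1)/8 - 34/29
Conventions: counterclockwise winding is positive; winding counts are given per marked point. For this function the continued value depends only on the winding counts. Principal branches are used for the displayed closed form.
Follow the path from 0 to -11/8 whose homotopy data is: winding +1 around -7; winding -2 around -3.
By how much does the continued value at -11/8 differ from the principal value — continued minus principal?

Continued minus principal equals ((3/14)*sqrt(70)) - ((9/2)*pi)*i.

The rational part is single-valued and drops out of the difference; each branch term changes only by its own monodromy.
(9/8)*log(1 - h/(-3)): each positive loop around -3 adds 2*pi*i to the log, so winding -2 contributes (9/8)*(-2)*2*pi*i = -(9/2)*pi*i.
(-1)*sqrt(1 - h/(-7)): winding +1 is odd, the square root flips sign, contributing -2*(-1)*sqrt(1 - (-11/8)/(-7)) = -2*(-1)*sqrt(45/56) = (3/14)*sqrt(70).
Summing the contributions at h = -11/8 gives ((3/14)*sqrt(70)) - ((9/2)*pi)*i.


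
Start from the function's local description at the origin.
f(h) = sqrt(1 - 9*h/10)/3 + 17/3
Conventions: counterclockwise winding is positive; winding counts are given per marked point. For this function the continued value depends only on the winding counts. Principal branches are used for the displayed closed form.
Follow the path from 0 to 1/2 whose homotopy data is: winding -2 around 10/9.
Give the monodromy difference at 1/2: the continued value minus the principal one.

Continued minus principal equals 0.

The rational part is single-valued and drops out of the difference; each branch term changes only by its own monodromy.
(1/3)*sqrt(1 - h/(10/9)): winding -2 is even, the square root returns to the same sheet, contribution 0.
Summing the contributions at h = 1/2 gives 0.


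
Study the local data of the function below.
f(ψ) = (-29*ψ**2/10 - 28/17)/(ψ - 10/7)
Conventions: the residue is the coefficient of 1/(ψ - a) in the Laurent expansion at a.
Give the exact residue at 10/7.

At the order-1 pole 10/7 set g(ψ) = (ψ - (10/7))*f(ψ) = -29*ψ**2/10 - 28/17.
Simple pole: residue = g(a) at a = 10/7, which is -6302/833.

The residue is -6302/833.


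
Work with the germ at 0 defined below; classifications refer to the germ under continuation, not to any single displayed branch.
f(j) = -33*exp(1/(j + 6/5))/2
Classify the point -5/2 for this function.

The point is a regular point.

There is no denominator, hence no pole anywhere.
The essential point of exp(1/(j - (-6/5))) is -6/5, not -5/2.
So the germ continues analytically to -5/2.


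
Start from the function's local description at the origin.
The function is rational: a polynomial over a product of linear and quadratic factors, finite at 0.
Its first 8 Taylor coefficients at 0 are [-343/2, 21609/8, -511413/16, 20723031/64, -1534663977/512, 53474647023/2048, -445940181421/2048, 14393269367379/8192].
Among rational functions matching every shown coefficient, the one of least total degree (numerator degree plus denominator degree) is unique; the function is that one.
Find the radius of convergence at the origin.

No rational of total degree below 6 reproduces all 8 coefficients; solving the [0/6] Pade equations on them gives f(ρ) = 1/(2*(ρ**2 - 3*ρ/4 - 1/7)**3), whose expansion matches every shown term.
Denominator factor (ρ**2 - 3*ρ/4 - 1/7)^3: discriminant 127/112, real irrational roots 3/8 + (1/56)*sqrt(889) and 3/8 - (1/56)*sqrt(889); poles of order 3, moduli 3/8 + (1/56)*sqrt(889) and -3/8 + (1/56)*sqrt(889).
The radius of convergence is the smallest modulus among the singular points: -3/8 + (1/56)*sqrt(889).

The radius of convergence is -3/8 + (1/56)*sqrt(889).


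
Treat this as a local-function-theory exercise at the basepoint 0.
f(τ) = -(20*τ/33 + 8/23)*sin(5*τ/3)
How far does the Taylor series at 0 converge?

The radius of convergence is infinite.

The factor -sin(5*τ/3) is entire and contributes no finite singular point.
The polynomial part has no poles.
No finite singular points: the Taylor series at 0 converges everywhere.


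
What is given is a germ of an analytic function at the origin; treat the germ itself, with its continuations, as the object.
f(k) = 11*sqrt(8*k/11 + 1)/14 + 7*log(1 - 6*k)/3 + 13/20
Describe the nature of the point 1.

The point is a regular point.

There is no denominator, hence no pole anywhere.
Branch term log(1 - k/(1/6)): argument at 1 is -5, nonzero, so 1 is not its branch point (a point on a principal cut is still regular for the continued germ).
Branch term sqrt(1 - k/(-11/8)): argument at 1 is 19/11, nonzero, so 1 is not its branch point (a point on a principal cut is still regular for the continued germ).
So the germ continues analytically to 1.


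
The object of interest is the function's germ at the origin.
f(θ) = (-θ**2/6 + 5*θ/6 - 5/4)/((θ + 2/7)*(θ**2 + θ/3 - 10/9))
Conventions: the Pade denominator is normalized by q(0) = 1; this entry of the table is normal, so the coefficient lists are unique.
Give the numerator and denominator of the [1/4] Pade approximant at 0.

The Pade approximant has numerator coefficients [63/16, -1380099/741920]; denominator coefficients [1, 157391/46370, -617771/463700, -3310367/927400, -3310367/4637000].


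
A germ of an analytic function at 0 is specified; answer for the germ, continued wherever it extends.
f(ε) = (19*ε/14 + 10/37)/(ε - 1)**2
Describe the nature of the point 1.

The point is a pole of order 2.

The denominator factor ε - 1 vanishes at 1 and appears to the power 2; the numerator there equals 843/518, nonzero, and no other factor vanishes.
Hence a pole whose order is the multiplicity, 2.


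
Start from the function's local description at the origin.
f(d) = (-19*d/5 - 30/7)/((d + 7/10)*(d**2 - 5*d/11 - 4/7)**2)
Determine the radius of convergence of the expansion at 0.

Denominator factor (d**2 - 5*d/11 - 4/7)^2: discriminant 2111/847, real irrational roots 5/22 + (1/154)*sqrt(14777) and 5/22 - (1/154)*sqrt(14777); poles of order 2, moduli 5/22 + (1/154)*sqrt(14777) and -5/22 + (1/154)*sqrt(14777).
Denominator factor (d + 7/10): pole of order 1 at -7/10, modulus 7/10.
The radius of convergence is the smallest modulus among the singular points: -5/22 + (1/154)*sqrt(14777).

The radius of convergence is -5/22 + (1/154)*sqrt(14777).


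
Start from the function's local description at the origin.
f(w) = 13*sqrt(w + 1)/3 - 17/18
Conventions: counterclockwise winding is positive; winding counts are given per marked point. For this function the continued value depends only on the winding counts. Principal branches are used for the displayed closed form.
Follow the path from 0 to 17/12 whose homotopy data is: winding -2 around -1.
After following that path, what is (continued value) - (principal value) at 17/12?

Continued minus principal equals 0.

The rational part is single-valued and drops out of the difference; each branch term changes only by its own monodromy.
(13/3)*sqrt(1 - w/(-1)): winding -2 is even, the square root returns to the same sheet, contribution 0.
Summing the contributions at w = 17/12 gives 0.


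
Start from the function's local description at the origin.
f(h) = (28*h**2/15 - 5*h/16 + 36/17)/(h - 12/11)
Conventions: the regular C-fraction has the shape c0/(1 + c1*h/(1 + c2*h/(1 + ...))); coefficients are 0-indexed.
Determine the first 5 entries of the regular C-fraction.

Taylor coefficients (expand at 0): a_0 = -33/17, a_1 = -4873/3264, a_2 = -603119/195840, a_3 = -6634309/2350080, a_4 = -72977399/28200960.
c0 = a_0 = -33/17. Peel one level at a time: if S = 1 + c*h/S' with S'(0) = 1, then c is the h-coefficient of S and S' = c*h/(S - 1).
S_1 = c0/f = 1 + (-443/576)*h + (-1650547/1658880)*h^2 + ...; c1 = -443/576.
S_2 = c1*h/(S_1 - 1) = 1 + (-1650547/1275840)*h + (104394416/44156025)*h^2 + ...; c2 = -1650547/1275840.
S_3 = c2*h/(S_2 - 1) = 1 + (393014272/215056565)*h + (176070393856/141399934215)*h^2 + ...; c3 = 393014272/215056565.
S_4 = c3*h/(S_3 - 1) = 1 + (-198464/291273)*h + ...; c4 = -198464/291273.

The regular C-fraction coefficients are [-33/17, -443/576, -1650547/1275840, 393014272/215056565, -198464/291273].


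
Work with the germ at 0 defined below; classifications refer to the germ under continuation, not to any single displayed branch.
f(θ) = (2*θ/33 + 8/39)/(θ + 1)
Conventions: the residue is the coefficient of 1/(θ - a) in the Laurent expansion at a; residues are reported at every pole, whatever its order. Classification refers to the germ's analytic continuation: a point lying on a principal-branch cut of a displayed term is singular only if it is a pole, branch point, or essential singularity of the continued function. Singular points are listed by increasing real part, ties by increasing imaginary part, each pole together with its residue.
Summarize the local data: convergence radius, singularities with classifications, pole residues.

Radius of convergence at 0: 1.
At -1: a pole of order 1; residue 62/429.

Denominator factor (θ + 1): pole of order 1 at -1, modulus 1.
The radius of convergence is the smallest modulus among the singular points: 1.
At the order-1 pole -1 set g(θ) = (θ - (-1))*f(θ) = 2*θ/33 + 8/39.
Simple pole: residue = g(a) at a = -1, which is 62/429.


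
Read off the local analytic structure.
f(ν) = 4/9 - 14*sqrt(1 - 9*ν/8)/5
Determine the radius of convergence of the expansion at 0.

Branch term (-14/5)*sqrt(1 - ν/(8/9)): its argument vanishes at ν = 8/9, a square-root branch point, modulus 8/9.
The radius of convergence is the smallest modulus among the singular points: 8/9.

The radius of convergence is 8/9.


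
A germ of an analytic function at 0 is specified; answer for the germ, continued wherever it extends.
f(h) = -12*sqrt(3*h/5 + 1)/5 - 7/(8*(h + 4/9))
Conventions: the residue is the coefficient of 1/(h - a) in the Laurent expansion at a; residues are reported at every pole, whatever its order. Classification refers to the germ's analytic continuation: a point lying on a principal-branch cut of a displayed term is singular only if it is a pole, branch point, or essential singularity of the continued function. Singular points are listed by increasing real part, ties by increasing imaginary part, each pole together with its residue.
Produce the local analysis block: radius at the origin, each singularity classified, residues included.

Denominator factor (h + 4/9): pole of order 1 at -4/9, modulus 4/9.
Branch term (-12/5)*sqrt(1 - h/(-5/3)): its argument vanishes at h = -5/3, a square-root branch point, modulus 5/3.
The radius of convergence is the smallest modulus among the singular points: 4/9.
The branch term is analytic at -4/9 and contributes nothing to the residue; only the rational part matters.
At the order-1 pole -4/9 set g(h) = (h - (-4/9))*(rational part) = -7/8.
Simple pole: residue = g(a) at a = -4/9, which is -7/8.
List the singular points by increasing real part (a conjugate pair: the negative imaginary part first).

Radius of convergence at 0: 4/9.
At -5/3: an algebraic (square-root) branch point.
At -4/9: a pole of order 1; residue -7/8.


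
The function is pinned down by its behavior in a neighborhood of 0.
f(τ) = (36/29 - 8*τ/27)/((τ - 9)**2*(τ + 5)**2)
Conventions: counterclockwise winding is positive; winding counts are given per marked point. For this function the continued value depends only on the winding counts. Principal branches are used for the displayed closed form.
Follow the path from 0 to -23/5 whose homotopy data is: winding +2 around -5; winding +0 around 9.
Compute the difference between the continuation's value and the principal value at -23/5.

The function is rational, hence single-valued: continuing it around any pole returns the same value, so the difference is 0.

Continued minus principal equals 0.


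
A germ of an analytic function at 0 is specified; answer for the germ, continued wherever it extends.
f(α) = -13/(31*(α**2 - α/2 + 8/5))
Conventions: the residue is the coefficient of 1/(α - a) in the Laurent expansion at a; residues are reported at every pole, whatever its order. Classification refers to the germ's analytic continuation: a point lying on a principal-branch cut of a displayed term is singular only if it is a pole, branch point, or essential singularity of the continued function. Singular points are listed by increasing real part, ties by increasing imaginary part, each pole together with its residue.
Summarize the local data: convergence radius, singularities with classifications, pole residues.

Radius of convergence at 0: (2/5)*sqrt(10).
At (1/4) - ((1/20)*sqrt(615))*i: a pole of order 1; residue -((26/3813)*sqrt(615))*i.
At (1/4) + ((1/20)*sqrt(615))*i: a pole of order 1; residue ((26/3813)*sqrt(615))*i.

Denominator factor (α**2 - α/2 + 8/5): discriminant -123/20, complex-conjugate roots (1/4) + ((1/20)*sqrt(615))*i and (1/4) - ((1/20)*sqrt(615))*i; poles of order 1, moduli (2/5)*sqrt(10) and (2/5)*sqrt(10).
The radius of convergence is the smallest modulus among the singular points: (2/5)*sqrt(10).
The factor α**2 - α/2 + 8/5 splits as (α - a)(α - a') with a = (1/4) - ((1/20)*sqrt(615))*i, a' = (1/4) + ((1/20)*sqrt(615))*i. At the order-1 pole a set g(α) = (α - a)*f(α) = [-13/31] / (α - a').
Simple pole: residue = g(a) at a = (1/4) - ((1/20)*sqrt(615))*i, which is -((26/3813)*sqrt(615))*i.
The factor α**2 - α/2 + 8/5 splits as (α - a)(α - a') with a = (1/4) + ((1/20)*sqrt(615))*i, a' = (1/4) - ((1/20)*sqrt(615))*i. At the order-1 pole a set g(α) = (α - a)*f(α) = [-13/31] / (α - a').
Simple pole: residue = g(a) at a = (1/4) + ((1/20)*sqrt(615))*i, which is ((26/3813)*sqrt(615))*i.
List the singular points by increasing real part (a conjugate pair: the negative imaginary part first).


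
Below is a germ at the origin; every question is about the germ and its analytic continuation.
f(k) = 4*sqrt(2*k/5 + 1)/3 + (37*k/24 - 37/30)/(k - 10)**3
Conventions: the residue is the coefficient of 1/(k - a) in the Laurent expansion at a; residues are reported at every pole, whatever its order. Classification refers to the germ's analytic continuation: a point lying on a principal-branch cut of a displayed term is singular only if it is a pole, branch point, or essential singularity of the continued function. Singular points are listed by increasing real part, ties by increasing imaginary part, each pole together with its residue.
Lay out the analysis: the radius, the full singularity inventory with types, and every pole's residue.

Radius of convergence at 0: 5/2.
At -5/2: an algebraic (square-root) branch point.
At 10: a pole of order 3; residue 0.

Denominator factor (k - 10)^3: pole of order 3 at 10, modulus 10.
Branch term (4/3)*sqrt(1 - k/(-5/2)): its argument vanishes at k = -5/2, a square-root branch point, modulus 5/2.
The radius of convergence is the smallest modulus among the singular points: 5/2.
The branch term is analytic at 10 and contributes nothing to the residue; only the rational part matters.
At the order-3 pole 10 set g(k) = (k - (10))^3*(rational part) = 37*k/24 - 37/30.
Order-3 pole: residue = g''(a)/2; g''(10) = 0, so the residue is 0.
List the singular points by increasing real part (a conjugate pair: the negative imaginary part first).


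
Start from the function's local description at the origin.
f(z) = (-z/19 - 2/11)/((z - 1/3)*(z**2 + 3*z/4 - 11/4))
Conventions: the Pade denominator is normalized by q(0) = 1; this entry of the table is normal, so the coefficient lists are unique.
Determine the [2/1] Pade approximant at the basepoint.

The Pade approximant has numerator coefficients [-24/121, -6241032/59215343, -4781874/59215343]; denominator coefficients [1, -1717433/566654].


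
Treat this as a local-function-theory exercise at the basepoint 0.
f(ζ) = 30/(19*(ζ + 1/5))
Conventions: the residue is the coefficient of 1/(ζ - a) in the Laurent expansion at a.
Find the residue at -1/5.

The residue is 30/19.

At the order-1 pole -1/5 set g(ζ) = (ζ - (-1/5))*f(ζ) = 30/19.
Simple pole: residue = g(a) at a = -1/5, which is 30/19.


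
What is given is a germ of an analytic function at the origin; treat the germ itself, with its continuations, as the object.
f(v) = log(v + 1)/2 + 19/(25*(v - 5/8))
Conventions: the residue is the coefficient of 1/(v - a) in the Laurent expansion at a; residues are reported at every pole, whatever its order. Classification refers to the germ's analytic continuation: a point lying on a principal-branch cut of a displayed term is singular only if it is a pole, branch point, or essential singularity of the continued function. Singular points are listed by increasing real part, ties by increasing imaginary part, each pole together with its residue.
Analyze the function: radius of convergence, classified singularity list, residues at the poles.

Radius of convergence at 0: 5/8.
At -1: a logarithmic branch point.
At 5/8: a pole of order 1; residue 19/25.

Denominator factor (v - 5/8): pole of order 1 at 5/8, modulus 5/8.
Branch term (1/2)*log(1 - v/(-1)): its argument vanishes at v = -1, a logarithmic branch point, modulus 1.
The radius of convergence is the smallest modulus among the singular points: 5/8.
The branch term is analytic at 5/8 and contributes nothing to the residue; only the rational part matters.
At the order-1 pole 5/8 set g(v) = (v - (5/8))*(rational part) = 19/25.
Simple pole: residue = g(a) at a = 5/8, which is 19/25.
List the singular points by increasing real part (a conjugate pair: the negative imaginary part first).


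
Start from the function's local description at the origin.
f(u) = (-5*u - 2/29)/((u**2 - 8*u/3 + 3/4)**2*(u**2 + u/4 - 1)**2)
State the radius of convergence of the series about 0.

The radius of convergence is 4/3 - (1/6)*sqrt(37).

Denominator factor (u**2 + u/4 - 1)^2: discriminant 65/16, real irrational roots -1/8 + (1/8)*sqrt(65) and -1/8 - (1/8)*sqrt(65); poles of order 2, moduli -1/8 + (1/8)*sqrt(65) and 1/8 + (1/8)*sqrt(65).
Denominator factor (u**2 - 8*u/3 + 3/4)^2: discriminant 37/9, real irrational roots 4/3 + (1/6)*sqrt(37) and 4/3 - (1/6)*sqrt(37); poles of order 2, moduli 4/3 + (1/6)*sqrt(37) and 4/3 - (1/6)*sqrt(37).
The radius of convergence is the smallest modulus among the singular points: 4/3 - (1/6)*sqrt(37).


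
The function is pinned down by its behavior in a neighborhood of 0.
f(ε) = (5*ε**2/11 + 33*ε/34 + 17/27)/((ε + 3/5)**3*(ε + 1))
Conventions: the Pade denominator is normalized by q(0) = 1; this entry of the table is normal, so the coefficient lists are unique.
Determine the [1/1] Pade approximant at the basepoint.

Taylor coefficients needed (expand at 0): a_0 = 2125/729, a_1 = -107375/8262, a_2 = 16856000/408969.
Write the denominator as Q(ε) = 1 + q1*ε. Requiring Q*f - P = O(ε^3) with deg P <= 1 kills the coefficients of ε^2..ε^2 in Q*f:
  ε^2: a_2 + q1*a_1 = 0, i.e. 16856000/408969 + (-107375/8262)*q1 = 0.
Solving this linear system: q1 = 269696/85041.
The numerator is Q*f truncated at degree 1: P0 = a_0 = 2125/729; P1 = a_1 + q1*a_0 = -7908296125/2107826226.

The Pade approximant has numerator coefficients [2125/729, -7908296125/2107826226]; denominator coefficients [1, 269696/85041].


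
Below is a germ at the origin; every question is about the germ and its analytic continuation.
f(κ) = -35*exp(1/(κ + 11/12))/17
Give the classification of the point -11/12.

The exponent 1/(κ - (-11/12)) has a pole at -11/12, so exp(1/(κ - (-11/12))) takes every nonzero value near it: an essential singularity (not a pole of any order).

The point is an essential singularity.


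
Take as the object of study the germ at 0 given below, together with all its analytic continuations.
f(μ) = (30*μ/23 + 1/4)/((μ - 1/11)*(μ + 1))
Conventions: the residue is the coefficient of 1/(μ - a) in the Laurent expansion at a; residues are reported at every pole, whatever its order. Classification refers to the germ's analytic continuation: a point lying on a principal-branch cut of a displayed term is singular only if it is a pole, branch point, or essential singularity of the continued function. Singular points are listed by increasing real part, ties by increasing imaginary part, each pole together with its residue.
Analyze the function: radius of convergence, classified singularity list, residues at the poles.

Denominator factor (μ + 1): pole of order 1 at -1, modulus 1.
Denominator factor (μ - 1/11): pole of order 1 at 1/11, modulus 1/11.
The radius of convergence is the smallest modulus among the singular points: 1/11.
At the order-1 pole -1 set g(μ) = (μ - (-1))*f(μ) = (30*μ/23 + 1/4)/(μ - 1/11).
Simple pole: residue = g(a) at a = -1, which is 1067/1104.
At the order-1 pole 1/11 set g(μ) = (μ - (1/11))*f(μ) = (30*μ/23 + 1/4)/(μ + 1).
Simple pole: residue = g(a) at a = 1/11, which is 373/1104.
List the singular points by increasing real part (a conjugate pair: the negative imaginary part first).

Radius of convergence at 0: 1/11.
At -1: a pole of order 1; residue 1067/1104.
At 1/11: a pole of order 1; residue 373/1104.
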